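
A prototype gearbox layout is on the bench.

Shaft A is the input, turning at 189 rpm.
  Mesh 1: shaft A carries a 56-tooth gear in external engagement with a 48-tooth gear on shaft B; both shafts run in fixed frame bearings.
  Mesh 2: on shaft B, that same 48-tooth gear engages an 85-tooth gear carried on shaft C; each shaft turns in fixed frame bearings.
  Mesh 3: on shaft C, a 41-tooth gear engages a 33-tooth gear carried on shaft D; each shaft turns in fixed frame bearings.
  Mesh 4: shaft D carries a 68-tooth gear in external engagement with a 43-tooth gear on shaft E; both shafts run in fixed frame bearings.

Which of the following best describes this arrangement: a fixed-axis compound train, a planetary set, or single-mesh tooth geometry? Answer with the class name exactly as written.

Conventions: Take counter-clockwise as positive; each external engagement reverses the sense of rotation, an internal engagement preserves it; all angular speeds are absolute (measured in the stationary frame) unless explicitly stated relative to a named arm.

4-mesh fixed-axis compound train (all bearings frame-fixed)
classification: fixed-axis compound train

fixed-axis compound train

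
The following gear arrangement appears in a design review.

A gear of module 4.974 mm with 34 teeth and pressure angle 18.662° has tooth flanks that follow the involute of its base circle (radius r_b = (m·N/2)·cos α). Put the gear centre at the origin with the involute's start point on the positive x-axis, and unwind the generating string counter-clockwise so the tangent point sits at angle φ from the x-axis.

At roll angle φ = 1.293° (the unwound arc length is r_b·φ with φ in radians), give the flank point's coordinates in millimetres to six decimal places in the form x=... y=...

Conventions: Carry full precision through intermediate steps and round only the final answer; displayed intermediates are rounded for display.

recognized (one wheel, involute flank): single-mesh tooth geometry, m = 4.974, N = 34
pitch radius r_p = m·N/2 = 4.974·34/2 = 84.558000
base radius r_b = r_p·cos α = 84.558000·cos 18.662° = 80.112169
roll angle φ = 1.293° = 0.02256711 rad
x = r_b·(cos φ + φ·sin φ) = 80.132566
y = r_b·(sin φ − φ·cos φ) = 0.000307

x=80.132566 y=0.000307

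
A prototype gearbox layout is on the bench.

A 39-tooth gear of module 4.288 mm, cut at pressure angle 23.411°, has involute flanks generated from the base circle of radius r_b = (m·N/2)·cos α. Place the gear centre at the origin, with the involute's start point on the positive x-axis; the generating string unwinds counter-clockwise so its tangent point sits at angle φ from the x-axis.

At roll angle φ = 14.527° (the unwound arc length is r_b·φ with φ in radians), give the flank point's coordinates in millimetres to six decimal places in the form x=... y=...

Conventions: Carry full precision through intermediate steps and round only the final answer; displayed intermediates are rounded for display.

topology: single-mesh involute geometry — m = 4.288, N = 39
pitch radius r_p = m·N/2 = 4.288·39/2 = 83.616000
base radius r_b = r_p·cos α = 83.616000·cos 23.411° = 76.732594
roll angle φ = 14.527° = 0.25354398 rad
x = r_b·(cos φ + φ·sin φ) = 79.159458
y = r_b·(sin φ − φ·cos φ) = 0.414213

x=79.159458 y=0.414213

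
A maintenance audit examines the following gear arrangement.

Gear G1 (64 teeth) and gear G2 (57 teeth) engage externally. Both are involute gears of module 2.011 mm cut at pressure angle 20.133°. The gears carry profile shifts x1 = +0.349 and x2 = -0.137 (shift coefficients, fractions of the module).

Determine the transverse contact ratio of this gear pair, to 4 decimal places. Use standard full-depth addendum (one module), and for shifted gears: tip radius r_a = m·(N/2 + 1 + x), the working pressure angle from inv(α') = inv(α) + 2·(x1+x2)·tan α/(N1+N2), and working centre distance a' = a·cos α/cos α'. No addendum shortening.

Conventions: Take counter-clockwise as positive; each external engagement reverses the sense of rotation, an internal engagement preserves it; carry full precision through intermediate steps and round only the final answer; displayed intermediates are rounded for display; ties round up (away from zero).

recognized (one external pair, fixed centres): single-mesh tooth geometry, m = 2.011, N1 = 64, N2 = 57
base radii: r_b1 = 60.419846, r_b2 = 53.811425
tip radii: r_a1 = 67.064839, r_a2 = 59.048993
inv(α') = inv(20.133°) + 2·(+0.349-0.137)·tan α/(64+57) = 0.01649874  ⇒  α' = 20.66518°
a' = a·cos α / cos α' = 121.6655·cos 20.133°/cos 20.66518° = 122.086477
action lengths: √(r_a1²−r_b1²) = 29.105581, √(r_a2²−r_b2²) = 24.312838
base pitch p_b = π·m·cos α = 5.931704
CR = (29.105581 + 24.312838 − 122.086477·sin 20.66518°)/5.931704 = 1.742051
contact ratio ≈ 1.7421

1.7421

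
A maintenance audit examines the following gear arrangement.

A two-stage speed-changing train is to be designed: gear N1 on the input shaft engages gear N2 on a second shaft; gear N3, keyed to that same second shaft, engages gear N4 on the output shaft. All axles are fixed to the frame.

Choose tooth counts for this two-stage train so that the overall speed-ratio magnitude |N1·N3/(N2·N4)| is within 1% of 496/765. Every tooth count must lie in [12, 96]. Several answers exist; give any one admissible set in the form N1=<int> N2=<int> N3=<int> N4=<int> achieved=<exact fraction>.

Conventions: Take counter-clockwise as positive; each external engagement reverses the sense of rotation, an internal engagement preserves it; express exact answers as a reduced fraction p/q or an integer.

2-stage fixed-axis compound train for ratio 496/765
target = 496/765 in lowest terms: an exact hit needs N1·N3 = k·496 and N2·N4 = k·765 for one integer k, every count in [12, 96]; additionally prefer no 1:1 stage (N1 ≠ N2, N3 ≠ N4)
k = 1: N1·N3 = 496 = 16·31, N2·N4 = 765 = 15·51
achieved = 16·31/(15·51) = 496/765; |achieved − target| = 0 ≤ 124/19125 ✓

N1=16 N2=15 N3=31 N4=51 achieved=496/765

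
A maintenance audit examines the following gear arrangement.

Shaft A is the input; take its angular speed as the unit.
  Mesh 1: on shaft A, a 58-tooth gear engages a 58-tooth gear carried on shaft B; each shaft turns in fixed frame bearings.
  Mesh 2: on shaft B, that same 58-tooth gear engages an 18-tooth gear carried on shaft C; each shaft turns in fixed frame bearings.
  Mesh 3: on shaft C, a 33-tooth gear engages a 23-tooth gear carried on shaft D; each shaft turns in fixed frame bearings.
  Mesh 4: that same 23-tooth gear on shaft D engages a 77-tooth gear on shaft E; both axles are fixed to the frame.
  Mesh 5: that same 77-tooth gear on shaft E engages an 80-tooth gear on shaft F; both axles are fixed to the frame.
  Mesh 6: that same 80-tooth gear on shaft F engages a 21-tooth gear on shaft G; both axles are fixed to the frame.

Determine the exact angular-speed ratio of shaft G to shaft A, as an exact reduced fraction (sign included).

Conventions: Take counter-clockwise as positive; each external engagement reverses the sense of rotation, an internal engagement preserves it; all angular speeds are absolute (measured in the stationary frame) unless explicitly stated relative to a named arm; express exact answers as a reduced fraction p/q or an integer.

class = fixed-axis compound train [6 meshes; 6 ratios multiply, 6 sense flips]
mesh 1 [58T→58T]: running ratio 1, sense −
mesh 2 [58T→18T]: running ratio 29/9, sense +
mesh 3 [33T→23T]: running ratio 319/69, sense −
mesh 4 [23T→77T]: running ratio 29/21, sense +
mesh 5 [77T→80T]: running ratio 319/240, sense −
mesh 6 [80T→21T]: running ratio 319/63, sense +
ω_out/ω_in = 319/63

319/63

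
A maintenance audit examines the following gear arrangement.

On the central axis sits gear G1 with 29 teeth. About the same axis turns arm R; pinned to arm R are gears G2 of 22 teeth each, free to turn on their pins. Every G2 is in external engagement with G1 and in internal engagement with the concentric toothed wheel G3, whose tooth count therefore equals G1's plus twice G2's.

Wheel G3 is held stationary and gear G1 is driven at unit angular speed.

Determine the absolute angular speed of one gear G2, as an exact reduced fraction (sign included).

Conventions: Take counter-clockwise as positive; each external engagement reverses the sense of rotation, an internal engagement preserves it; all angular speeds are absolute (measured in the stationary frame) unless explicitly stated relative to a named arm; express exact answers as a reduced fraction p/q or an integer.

-29/44

class = planetary set [G3 = 29+2·22 = 73; Willis about the carrier]
ring teeth: 29 + 2·22 = 73
29(ω_sun−ω_arm) = −73(ω_ring−ω_arm),  ω_ring = 0, ω_sun = 1
29(1−ω_arm) = −73(0−ω_arm)  ⇒  102·ω_arm = 29  ⇒  ω_arm = 29/102
sun–planet mesh: 29·(1−29/102) = −22·(ω_p−ω_arm)  ⇒  ω_p−ω_arm = -2117/2244
ω_p = 29/102 − 2117/2244 = -29/44
exact speed ratio = -29/44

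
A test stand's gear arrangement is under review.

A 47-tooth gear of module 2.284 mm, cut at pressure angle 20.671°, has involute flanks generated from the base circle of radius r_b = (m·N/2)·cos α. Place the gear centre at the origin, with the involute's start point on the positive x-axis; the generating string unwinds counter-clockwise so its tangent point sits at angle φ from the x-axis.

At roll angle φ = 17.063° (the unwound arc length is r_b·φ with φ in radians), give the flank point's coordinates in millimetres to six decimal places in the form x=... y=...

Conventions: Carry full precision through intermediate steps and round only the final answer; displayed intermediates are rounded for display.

x=52.396385 y=0.438213

topology: single-mesh involute geometry — m = 2.284, N = 47
pitch radius r_p = m·N/2 = 2.284·47/2 = 53.674000
base radius r_b = r_p·cos α = 53.674000·cos 20.671° = 50.218619
roll angle φ = 17.063° = 0.29780553 rad
x = r_b·(cos φ + φ·sin φ) = 52.396385
y = r_b·(sin φ − φ·cos φ) = 0.438213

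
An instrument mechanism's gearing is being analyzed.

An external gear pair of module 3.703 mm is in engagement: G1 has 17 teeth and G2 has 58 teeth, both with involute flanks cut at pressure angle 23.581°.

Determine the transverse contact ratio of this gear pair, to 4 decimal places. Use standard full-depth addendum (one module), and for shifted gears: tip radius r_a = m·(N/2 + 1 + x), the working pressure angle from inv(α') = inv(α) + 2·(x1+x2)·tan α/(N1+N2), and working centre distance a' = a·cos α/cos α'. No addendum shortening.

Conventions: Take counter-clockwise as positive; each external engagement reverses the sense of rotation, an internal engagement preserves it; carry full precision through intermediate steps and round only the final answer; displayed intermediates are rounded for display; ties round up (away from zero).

1.5105

single-mesh involute tooth geometry (17T engaging 58T at module 3.703)
base radii: r_b1 = 28.847152, r_b2 = 98.419696
tip radii: r_a1 = 35.178500, r_a2 = 111.090000
no profile shift: α' = α, a' = a
action lengths: √(r_a1²−r_b1²) = 20.133769, √(r_a2²−r_b2²) = 51.522341
base pitch p_b = π·m·cos α = 10.661883
CR = (20.133769 + 51.522341 − 138.862500·sin 23.58100°)/10.661883 = 1.510506
contact ratio ≈ 1.5105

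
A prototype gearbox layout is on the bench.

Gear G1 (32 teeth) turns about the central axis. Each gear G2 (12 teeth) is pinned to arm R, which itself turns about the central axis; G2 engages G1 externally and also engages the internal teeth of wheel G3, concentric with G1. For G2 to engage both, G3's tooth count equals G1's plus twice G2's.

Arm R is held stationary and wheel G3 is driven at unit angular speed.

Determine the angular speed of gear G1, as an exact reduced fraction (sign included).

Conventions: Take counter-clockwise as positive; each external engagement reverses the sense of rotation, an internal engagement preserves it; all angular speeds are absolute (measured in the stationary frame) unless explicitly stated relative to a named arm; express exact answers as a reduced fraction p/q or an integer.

-7/4

class = planetary set [G3 = 32+2·12 = 56; Willis about the carrier]
ring teeth: 32 + 2·12 = 56
32(ω_sun−ω_arm) = −56(ω_ring−ω_arm),  ω_arm = 0, ω_ring = 1
ω_sun = 0 − (56/32)(1−0) = -7/4
exact speed ratio = -7/4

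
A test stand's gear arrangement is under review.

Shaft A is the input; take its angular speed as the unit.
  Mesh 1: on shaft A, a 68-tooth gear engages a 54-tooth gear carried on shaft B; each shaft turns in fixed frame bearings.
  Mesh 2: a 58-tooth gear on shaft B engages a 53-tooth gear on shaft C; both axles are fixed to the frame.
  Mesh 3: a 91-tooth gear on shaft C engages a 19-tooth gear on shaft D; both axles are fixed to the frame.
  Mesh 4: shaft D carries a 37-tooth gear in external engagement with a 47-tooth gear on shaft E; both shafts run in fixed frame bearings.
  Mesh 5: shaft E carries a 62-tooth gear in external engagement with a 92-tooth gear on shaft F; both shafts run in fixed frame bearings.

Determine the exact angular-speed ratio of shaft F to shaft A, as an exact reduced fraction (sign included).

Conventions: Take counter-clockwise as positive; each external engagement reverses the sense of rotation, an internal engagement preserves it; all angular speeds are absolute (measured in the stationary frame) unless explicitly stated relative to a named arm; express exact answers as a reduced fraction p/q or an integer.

class = fixed-axis compound train [5 meshes; 5 ratios multiply, 5 sense flips]
mesh 1 [68T→54T]: running ratio 34/27, sense −
mesh 2 [58T→53T]: running ratio 1972/1431, sense +
mesh 3 [91T→19T]: running ratio 179452/27189, sense −
mesh 4 [37T→47T]: running ratio 6639724/1277883, sense +
mesh 5 [62T→92T]: running ratio 102915722/29391309, sense −
ω_out/ω_in = -102915722/29391309

-102915722/29391309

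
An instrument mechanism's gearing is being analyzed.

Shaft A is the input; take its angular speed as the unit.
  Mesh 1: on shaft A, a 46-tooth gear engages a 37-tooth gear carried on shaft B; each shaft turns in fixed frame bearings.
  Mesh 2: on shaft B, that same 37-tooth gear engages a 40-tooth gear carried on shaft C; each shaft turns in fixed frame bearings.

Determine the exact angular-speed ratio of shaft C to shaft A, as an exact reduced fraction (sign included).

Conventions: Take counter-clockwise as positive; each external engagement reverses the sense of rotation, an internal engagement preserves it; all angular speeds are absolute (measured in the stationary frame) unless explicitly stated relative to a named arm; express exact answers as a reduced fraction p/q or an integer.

class = fixed-axis compound train [2 meshes; 2 ratios multiply, 2 sense flips]
mesh 1 [46T→37T]: running ratio 46/37, sense −
mesh 2 [37T→40T]: running ratio 23/20, sense +
ω_out/ω_in = 23/20

23/20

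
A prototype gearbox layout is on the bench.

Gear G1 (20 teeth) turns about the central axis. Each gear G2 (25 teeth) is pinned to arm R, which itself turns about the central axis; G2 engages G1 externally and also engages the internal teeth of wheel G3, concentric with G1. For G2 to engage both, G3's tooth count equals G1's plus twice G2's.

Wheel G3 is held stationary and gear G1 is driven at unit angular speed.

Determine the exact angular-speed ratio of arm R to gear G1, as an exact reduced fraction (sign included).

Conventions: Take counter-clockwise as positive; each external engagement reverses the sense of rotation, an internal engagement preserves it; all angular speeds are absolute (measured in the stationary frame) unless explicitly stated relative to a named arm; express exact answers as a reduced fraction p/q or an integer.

2/9

planetary set (20T centre, 25T on arm, 70T internal) — Willis relation
ring teeth: 20 + 2·25 = 70
20(ω_sun−ω_arm) = −70(ω_ring−ω_arm),  ω_ring = 0, ω_sun = 1
20(1−ω_arm) = −70(0−ω_arm)  ⇒  90·ω_arm = 20  ⇒  ω_arm = 2/9
ω_out/ω_in = 2/9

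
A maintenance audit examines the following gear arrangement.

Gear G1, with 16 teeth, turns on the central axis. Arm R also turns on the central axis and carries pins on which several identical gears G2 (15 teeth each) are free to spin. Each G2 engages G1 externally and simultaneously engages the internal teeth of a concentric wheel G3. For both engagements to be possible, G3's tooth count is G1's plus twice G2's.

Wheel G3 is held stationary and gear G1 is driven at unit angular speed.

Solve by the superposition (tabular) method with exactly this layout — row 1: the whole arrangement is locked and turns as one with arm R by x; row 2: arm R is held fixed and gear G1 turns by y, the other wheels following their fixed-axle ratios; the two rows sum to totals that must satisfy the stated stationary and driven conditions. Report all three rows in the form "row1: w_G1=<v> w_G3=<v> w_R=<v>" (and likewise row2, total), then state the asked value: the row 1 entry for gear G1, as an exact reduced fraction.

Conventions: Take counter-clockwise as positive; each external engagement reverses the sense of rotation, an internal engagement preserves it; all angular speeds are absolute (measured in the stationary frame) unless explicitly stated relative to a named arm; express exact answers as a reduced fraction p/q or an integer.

planetary set (16T centre, 15T on arm, 46T internal) — Willis relation
row 1 — lock + rotate with arm: ω_sun = ω_ring = ω_arm = x
row 2: sun turns y, ring = −(16/46)·y, arm 0
boundary: total ω_ring = x − (16/46)·y = 0 and total ω_sun = x + y = 1  ⇒  y = 23/31, x = 8/31
row 2 ring = −(16/46)·23/31 = -8/31
totals (row 1 + row 2): sun 8/31 + 23/31 = 1, ring 8/31 + (-8/31) = 0, arm 8/31 + 0 = 8/31
asked cell (row1, sun) = 8/31

row1: w_G1=8/31 w_G3=8/31 w_R=8/31
row2: w_G1=23/31 w_G3=-8/31 w_R=0
total: w_G1=1 w_G3=0 w_R=8/31
asked value: 8/31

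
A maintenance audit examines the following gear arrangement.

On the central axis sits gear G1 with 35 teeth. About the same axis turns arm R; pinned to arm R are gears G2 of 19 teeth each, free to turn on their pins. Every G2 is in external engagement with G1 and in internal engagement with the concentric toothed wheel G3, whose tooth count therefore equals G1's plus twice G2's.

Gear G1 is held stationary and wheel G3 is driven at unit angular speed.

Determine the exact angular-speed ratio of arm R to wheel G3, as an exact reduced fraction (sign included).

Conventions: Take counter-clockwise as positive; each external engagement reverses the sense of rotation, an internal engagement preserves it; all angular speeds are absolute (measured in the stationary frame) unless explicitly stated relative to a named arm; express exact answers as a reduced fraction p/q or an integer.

topology: planetary set — G1 35T / G2 19T / G3 73T, arm = carrier (Willis)
ring teeth: 35 + 2·19 = 73
35(ω_sun−ω_arm) = −73(ω_ring−ω_arm),  ω_sun = 0, ω_ring = 1
35(0−ω_arm) = −73(1−ω_arm)  ⇒  108·ω_arm = 73  ⇒  ω_arm = 73/108
ω_out/ω_in = 73/108

73/108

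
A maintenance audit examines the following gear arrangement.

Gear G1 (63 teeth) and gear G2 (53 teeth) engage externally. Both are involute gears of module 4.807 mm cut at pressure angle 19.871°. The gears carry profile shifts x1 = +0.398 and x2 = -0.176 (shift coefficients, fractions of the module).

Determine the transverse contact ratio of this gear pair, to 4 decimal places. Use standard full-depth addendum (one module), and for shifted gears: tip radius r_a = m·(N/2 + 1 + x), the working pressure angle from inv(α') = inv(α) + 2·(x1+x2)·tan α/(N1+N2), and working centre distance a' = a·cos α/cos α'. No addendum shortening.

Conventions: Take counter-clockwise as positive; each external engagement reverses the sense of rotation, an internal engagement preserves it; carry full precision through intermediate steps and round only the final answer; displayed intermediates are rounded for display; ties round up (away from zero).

1.7461

single-mesh involute tooth geometry (63T engaging 53T at module 4.807)
base radii: r_b1 = 142.404967, r_b2 = 119.801004
tip radii: r_a1 = 158.140686, r_a2 = 131.346468
inv(α') = inv(19.871°) + 2·(+0.398-0.176)·tan α/(63+53) = 0.01599158  ⇒  α' = 20.45868°
a' = a·cos α / cos α' = 278.8060·cos 19.871°/cos 20.45868° = 279.858155
action lengths: √(r_a1²−r_b1²) = 68.769920, √(r_a2²−r_b2²) = 53.848065
base pitch p_b = π·m·cos α = 14.202489
CR = (68.769920 + 53.848065 − 279.858155·sin 20.45868°)/14.202489 = 1.746080
contact ratio ≈ 1.7461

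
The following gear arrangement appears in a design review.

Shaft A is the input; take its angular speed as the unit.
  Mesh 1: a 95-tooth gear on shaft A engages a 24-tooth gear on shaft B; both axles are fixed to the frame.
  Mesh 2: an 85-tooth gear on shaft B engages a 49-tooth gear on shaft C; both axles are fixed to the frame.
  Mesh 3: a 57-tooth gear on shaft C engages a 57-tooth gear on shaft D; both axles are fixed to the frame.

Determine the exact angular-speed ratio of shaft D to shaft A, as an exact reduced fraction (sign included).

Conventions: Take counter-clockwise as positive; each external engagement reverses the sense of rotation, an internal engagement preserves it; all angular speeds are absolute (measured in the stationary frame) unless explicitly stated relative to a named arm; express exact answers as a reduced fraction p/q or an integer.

class = fixed-axis compound train [3 meshes; 3 ratios multiply, 3 sense flips]
mesh 1 [95T→24T]: running ratio 95/24, sense −
mesh 2 [85T→49T]: running ratio 8075/1176, sense +
mesh 3 [57T→57T]: running ratio 8075/1176, sense −
ω_out/ω_in = -8075/1176

-8075/1176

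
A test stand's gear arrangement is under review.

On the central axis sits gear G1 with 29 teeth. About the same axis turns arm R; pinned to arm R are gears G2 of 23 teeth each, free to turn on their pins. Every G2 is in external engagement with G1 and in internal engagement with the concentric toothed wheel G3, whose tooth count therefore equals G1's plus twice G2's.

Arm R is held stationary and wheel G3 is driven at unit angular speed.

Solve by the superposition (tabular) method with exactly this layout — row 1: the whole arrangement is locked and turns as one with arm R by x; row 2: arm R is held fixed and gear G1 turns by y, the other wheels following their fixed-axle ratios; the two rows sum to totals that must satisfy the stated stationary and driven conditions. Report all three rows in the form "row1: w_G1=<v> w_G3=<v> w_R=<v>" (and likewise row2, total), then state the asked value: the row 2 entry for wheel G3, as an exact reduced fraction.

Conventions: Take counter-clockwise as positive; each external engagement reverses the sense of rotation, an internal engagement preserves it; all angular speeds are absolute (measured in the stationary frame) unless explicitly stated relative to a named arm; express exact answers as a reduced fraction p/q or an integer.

planetary set (29T centre, 23T on arm, 75T internal) — Willis relation
superposition row 1 [locked train]: every member turns x
row 2: sun turns y, ring = −(29/75)·y, arm 0
boundary: total ω_arm = x = 0 and total ω_ring = x − (29/75)·y = 1  ⇒  y = -75/29, x = 0
row 2 ring = −(29/75)·(-75/29) = 1
totals (row 1 + row 2): sun 0 + (-75/29) = -75/29, ring 0 + 1 = 1, arm 0 + 0 = 0
asked cell (row2, ring) = 1

row1: w_G1=0 w_G3=0 w_R=0
row2: w_G1=-75/29 w_G3=1 w_R=0
total: w_G1=-75/29 w_G3=1 w_R=0
asked value: 1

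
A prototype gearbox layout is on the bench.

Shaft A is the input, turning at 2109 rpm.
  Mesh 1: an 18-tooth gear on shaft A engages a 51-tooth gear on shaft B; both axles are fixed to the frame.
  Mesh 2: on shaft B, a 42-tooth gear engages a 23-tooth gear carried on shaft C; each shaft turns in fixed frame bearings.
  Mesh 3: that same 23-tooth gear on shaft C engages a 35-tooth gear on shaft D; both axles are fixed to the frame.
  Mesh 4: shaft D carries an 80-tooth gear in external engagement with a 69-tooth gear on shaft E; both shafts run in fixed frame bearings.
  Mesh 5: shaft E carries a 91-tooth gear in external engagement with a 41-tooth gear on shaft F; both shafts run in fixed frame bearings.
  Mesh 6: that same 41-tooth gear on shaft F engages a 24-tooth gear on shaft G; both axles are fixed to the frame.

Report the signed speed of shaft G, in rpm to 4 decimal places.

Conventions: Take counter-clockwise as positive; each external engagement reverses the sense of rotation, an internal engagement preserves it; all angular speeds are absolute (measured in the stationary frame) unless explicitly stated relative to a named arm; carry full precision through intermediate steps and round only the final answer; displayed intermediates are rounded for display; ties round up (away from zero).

+3926.7315 rpm

recognized (7 fixed axles, 6 meshes): fixed-axis compound train
mesh 1 [18T→51T]: ω = 2109.0000×18/51 = 744.3529 rpm, sense flips to −
mesh 2 [42T→23T]: ω = 744.3529×42/23 = 1359.2532 rpm, sense flips to +
mesh 3 [23T→35T]: ω = 1359.2532×23/35 = 893.2235 rpm, sense flips to −
mesh 4 [80T→69T]: ω = 893.2235×80/69 = 1035.6215 rpm, sense flips to +
mesh 5 [91T→41T]: ω = 1035.6215×91/41 = 2298.5745 rpm, sense flips to −
mesh 6 [41T→24T]: ω = 2298.5745×41/24 = 3926.7315 rpm, sense flips to +
signed output speed = +3926.7315 rpm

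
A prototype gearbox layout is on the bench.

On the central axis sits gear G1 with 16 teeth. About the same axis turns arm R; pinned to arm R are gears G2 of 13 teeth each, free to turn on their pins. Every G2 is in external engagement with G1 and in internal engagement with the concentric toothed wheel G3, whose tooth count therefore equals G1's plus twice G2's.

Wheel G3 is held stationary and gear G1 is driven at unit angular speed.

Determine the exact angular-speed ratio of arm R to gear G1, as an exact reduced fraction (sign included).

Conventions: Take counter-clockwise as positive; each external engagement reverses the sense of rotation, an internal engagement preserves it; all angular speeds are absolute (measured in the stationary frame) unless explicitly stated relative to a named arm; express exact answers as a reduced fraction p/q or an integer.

class = planetary set [G3 = 16+2·13 = 42; Willis about the carrier]
ring teeth: 16 + 2·13 = 42
16(ω_sun−ω_arm) = −42(ω_ring−ω_arm),  ω_ring = 0, ω_sun = 1
16(1−ω_arm) = −42(0−ω_arm)  ⇒  58·ω_arm = 16  ⇒  ω_arm = 8/29
ω_out/ω_in = 8/29

8/29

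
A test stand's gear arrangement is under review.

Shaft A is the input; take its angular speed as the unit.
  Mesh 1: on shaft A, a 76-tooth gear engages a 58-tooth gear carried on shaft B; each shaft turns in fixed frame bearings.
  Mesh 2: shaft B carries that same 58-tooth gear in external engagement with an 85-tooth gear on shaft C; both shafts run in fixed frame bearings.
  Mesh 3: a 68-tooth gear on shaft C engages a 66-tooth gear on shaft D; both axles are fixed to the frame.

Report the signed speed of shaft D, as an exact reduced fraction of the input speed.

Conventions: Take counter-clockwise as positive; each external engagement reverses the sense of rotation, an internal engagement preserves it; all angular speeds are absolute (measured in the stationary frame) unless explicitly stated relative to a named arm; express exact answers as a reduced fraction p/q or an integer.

3-mesh fixed-axis compound train (all bearings frame-fixed)
mesh 1 [76T→58T]: |ω|/ω_in = 1×76/58 = 38/29, sense flips to −
mesh 2 [58T→85T]: |ω|/ω_in = (38/29)×58/85 = 76/85, sense flips to +
mesh 3 [68T→66T]: |ω|/ω_in = (76/85)×68/66 = 152/165, sense flips to −
signed output speed (× input speed) = -152/165

-152/165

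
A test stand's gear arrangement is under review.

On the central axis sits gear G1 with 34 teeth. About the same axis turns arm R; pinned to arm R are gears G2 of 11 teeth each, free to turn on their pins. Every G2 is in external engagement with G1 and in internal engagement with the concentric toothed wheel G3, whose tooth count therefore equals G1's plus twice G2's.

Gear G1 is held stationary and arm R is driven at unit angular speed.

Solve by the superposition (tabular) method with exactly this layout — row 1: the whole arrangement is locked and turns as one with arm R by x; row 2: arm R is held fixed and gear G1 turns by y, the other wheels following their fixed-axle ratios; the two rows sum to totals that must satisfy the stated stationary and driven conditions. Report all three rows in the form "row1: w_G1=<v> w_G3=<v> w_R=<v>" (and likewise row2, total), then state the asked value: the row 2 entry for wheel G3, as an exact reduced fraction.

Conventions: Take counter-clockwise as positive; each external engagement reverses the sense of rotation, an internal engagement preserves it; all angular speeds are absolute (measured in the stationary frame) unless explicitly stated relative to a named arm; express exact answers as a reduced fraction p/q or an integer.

row1: w_G1=1 w_G3=1 w_R=1
row2: w_G1=-1 w_G3=17/28 w_R=0
total: w_G1=0 w_G3=45/28 w_R=1
asked value: 17/28

topology: planetary set — G1 34T / G2 11T / G3 56T, arm = carrier (Willis)
row 1: whole set turns with the arm by x
row 2: sun turns y, ring = −(34/56)·y, arm 0
boundary: total ω_sun = x + y = 0 and total ω_arm = x = 1  ⇒  y = -1, x = 1
row 2 ring = −(34/56)·(-1) = 17/28
totals (row 1 + row 2): sun 1 + (-1) = 0, ring 1 + 17/28 = 45/28, arm 1 + 0 = 1
asked cell (row2, ring) = 17/28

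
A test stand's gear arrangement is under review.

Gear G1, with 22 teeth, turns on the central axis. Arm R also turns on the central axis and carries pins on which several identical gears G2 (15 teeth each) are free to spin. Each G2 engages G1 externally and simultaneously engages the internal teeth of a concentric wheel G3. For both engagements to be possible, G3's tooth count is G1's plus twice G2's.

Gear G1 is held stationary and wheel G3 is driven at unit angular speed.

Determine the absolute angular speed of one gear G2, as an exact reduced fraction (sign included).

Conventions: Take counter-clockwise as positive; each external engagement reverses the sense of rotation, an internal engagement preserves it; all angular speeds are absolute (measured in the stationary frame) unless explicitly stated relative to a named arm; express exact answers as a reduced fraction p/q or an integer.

topology: planetary set — G1 22T / G2 15T / G3 52T, arm = carrier (Willis)
ring teeth: 22 + 2·15 = 52
22(ω_sun−ω_arm) = −52(ω_ring−ω_arm),  ω_sun = 0, ω_ring = 1
22(0−ω_arm) = −52(1−ω_arm)  ⇒  74·ω_arm = 52  ⇒  ω_arm = 26/37
sun–planet mesh: 22·(0−26/37) = −15·(ω_p−ω_arm)  ⇒  ω_p−ω_arm = 572/555
ω_p = 26/37 + 572/555 = 26/15
exact speed ratio = 26/15

26/15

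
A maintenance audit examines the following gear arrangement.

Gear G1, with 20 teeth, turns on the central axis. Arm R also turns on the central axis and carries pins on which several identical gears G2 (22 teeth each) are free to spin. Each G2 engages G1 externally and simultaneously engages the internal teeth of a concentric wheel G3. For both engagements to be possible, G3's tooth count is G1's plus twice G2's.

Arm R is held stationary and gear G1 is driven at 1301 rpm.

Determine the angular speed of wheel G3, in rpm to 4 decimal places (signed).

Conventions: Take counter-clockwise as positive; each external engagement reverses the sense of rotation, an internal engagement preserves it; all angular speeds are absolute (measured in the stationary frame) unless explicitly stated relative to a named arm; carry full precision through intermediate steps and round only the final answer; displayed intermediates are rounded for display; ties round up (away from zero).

-406.5625 rpm

planetary set (20T centre, 22T on arm, 64T internal) — Willis relation
normalise by the input: solve with ω_sun = 1, then scale by 1301 rpm
ring teeth: 20 + 2·22 = 64
20(ω_sun−ω_arm) = −64(ω_ring−ω_arm),  ω_arm = 0, ω_sun = 1
ω_ring = 0 − (20/64)(1−0) = -5/16
scale: ω_ring = -5/16 × 1301 rpm = -406.5625 rpm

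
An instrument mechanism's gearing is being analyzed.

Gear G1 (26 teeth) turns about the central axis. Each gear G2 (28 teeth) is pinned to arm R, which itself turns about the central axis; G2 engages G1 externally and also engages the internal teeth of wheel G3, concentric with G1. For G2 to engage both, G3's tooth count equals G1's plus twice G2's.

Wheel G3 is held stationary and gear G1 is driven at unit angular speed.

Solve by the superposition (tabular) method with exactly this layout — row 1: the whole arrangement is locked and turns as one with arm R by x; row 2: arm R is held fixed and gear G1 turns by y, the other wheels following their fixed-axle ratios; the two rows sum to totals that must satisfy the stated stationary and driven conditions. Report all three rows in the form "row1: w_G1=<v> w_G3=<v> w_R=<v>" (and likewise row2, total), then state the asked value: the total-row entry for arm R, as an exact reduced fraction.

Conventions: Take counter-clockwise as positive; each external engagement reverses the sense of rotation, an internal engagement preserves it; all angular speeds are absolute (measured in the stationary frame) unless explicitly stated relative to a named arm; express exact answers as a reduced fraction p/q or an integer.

topology: planetary set — G1 26T / G2 28T / G3 82T, arm = carrier (Willis)
row 1: whole set turns with the arm by x
row 2 (arm held, sun turns y): ω_ring = −(26/82)·y, ω_arm = 0
boundary: total ω_ring = x − (26/82)·y = 0 and total ω_sun = x + y = 1  ⇒  y = 41/54, x = 13/54
row 2 ring = −(26/82)·41/54 = -13/54
totals (row 1 + row 2): sun 13/54 + 41/54 = 1, ring 13/54 + (-13/54) = 0, arm 13/54 + 0 = 13/54
asked cell (total, arm) = 13/54

row1: w_G1=13/54 w_G3=13/54 w_R=13/54
row2: w_G1=41/54 w_G3=-13/54 w_R=0
total: w_G1=1 w_G3=0 w_R=13/54
asked value: 13/54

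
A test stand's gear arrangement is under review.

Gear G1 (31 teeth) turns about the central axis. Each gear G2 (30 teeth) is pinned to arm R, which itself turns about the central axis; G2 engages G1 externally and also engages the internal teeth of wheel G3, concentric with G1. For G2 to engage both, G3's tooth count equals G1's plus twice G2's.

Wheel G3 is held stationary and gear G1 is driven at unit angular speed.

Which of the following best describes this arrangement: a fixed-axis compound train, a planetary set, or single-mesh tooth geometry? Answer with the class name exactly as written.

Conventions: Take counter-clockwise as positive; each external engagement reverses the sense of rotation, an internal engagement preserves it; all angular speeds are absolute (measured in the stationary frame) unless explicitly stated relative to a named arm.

class = planetary set [G3 = 31+2·30 = 91; Willis about the carrier]
classification: planetary set

planetary set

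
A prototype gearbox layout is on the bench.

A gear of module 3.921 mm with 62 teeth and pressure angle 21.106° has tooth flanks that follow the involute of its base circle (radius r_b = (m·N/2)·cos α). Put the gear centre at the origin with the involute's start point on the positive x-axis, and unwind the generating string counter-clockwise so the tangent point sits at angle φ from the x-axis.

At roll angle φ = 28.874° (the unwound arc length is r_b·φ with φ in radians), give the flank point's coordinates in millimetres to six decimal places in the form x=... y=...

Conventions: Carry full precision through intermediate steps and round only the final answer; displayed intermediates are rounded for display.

x=126.894697 y=4.715882

recognized (one wheel, involute flank): single-mesh tooth geometry, m = 3.921, N = 62
pitch radius r_p = m·N/2 = 3.921·62/2 = 121.551000
base radius r_b = r_p·cos α = 121.551000·cos 21.106° = 113.396852
roll angle φ = 28.874° = 0.50394637 rad
x = r_b·(cos φ + φ·sin φ) = 126.894697
y = r_b·(sin φ − φ·cos φ) = 4.715882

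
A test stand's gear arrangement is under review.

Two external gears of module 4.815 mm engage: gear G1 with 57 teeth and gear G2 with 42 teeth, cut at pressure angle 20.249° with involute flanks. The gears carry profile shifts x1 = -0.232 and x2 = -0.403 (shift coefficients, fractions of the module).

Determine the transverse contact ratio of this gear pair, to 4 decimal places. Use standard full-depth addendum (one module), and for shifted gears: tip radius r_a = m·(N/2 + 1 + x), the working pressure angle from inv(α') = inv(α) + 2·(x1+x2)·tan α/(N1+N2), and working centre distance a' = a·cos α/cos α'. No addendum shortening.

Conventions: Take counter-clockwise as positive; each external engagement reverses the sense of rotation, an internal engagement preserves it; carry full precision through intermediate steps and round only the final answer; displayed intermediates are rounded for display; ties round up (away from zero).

1.9207

recognized (one external pair, fixed centres): single-mesh tooth geometry, m = 4.815, N1 = 57, N2 = 42
base radii: r_b1 = 128.746481, r_b2 = 94.865828
tip radii: r_a1 = 140.925420, r_a2 = 103.989555
inv(α') = inv(20.249°) + 2·(-0.232-0.403)·tan α/(57+42) = 0.01075558  ⇒  α' = 17.99737°
a' = a·cos α / cos α' = 238.3425·cos 20.249°/cos 17.99737° = 235.116384
action lengths: √(r_a1²−r_b1²) = 57.308968, √(r_a2²−r_b2²) = 42.594627
base pitch p_b = π·m·cos α = 14.191895
CR = (57.308968 + 42.594627 − 235.116384·sin 17.99737°)/14.191895 = 1.920738
contact ratio ≈ 1.9207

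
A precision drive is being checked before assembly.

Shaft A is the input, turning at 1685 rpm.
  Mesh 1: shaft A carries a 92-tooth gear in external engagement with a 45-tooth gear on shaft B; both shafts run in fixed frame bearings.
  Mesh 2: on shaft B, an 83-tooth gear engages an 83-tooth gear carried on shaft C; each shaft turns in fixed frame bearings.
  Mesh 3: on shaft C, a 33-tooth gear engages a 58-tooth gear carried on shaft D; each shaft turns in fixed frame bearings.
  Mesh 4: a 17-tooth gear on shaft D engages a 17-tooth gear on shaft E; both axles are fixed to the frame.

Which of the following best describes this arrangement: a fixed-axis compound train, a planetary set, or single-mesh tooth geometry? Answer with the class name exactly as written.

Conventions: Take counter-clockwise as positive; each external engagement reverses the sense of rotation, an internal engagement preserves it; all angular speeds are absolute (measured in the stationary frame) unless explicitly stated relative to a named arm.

recognized (5 fixed axles, 4 meshes): fixed-axis compound train
classification: fixed-axis compound train

fixed-axis compound train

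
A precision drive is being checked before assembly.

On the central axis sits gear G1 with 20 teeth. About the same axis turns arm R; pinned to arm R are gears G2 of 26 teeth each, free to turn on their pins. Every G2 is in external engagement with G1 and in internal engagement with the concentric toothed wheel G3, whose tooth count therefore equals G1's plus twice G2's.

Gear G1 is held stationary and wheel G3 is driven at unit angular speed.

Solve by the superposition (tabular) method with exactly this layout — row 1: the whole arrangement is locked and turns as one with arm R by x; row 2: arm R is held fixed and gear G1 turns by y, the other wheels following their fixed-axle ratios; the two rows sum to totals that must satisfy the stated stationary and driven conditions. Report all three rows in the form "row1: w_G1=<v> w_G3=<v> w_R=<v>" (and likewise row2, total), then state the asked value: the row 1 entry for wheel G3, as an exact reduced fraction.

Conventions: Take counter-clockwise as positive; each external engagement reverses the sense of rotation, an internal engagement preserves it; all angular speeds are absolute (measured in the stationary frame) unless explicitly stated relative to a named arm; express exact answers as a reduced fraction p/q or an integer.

row1: w_G1=18/23 w_G3=18/23 w_R=18/23
row2: w_G1=-18/23 w_G3=5/23 w_R=0
total: w_G1=0 w_G3=1 w_R=18/23
asked value: 18/23

class = planetary set [G3 = 20+2·26 = 72; Willis about the carrier]
row 1 — lock + rotate with arm: ω_sun = ω_ring = ω_arm = x
row 2 — arm fixed, fixed-axis ratios: sun y, ring −(20/72)·y, arm 0
boundary: total ω_sun = x + y = 0 and total ω_ring = x − (20/72)·y = 1  ⇒  y = -18/23, x = 18/23
row 2 ring = −(20/72)·(-18/23) = 5/23
totals (row 1 + row 2): sun 18/23 + (-18/23) = 0, ring 18/23 + 5/23 = 1, arm 18/23 + 0 = 18/23
asked cell (row1, ring) = 18/23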